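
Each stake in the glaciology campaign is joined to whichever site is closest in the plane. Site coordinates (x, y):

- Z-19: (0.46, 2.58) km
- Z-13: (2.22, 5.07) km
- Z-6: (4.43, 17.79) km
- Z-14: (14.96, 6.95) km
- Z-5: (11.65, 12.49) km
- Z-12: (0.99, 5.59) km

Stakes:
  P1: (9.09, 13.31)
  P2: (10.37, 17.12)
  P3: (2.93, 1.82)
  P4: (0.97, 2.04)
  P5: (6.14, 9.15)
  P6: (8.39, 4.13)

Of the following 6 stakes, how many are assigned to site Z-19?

2

P1 → Z-5
P2 → Z-5
P3 → Z-19
P4 → Z-19
P5 → Z-13
P6 → Z-13
2 of the 6 go to Z-19.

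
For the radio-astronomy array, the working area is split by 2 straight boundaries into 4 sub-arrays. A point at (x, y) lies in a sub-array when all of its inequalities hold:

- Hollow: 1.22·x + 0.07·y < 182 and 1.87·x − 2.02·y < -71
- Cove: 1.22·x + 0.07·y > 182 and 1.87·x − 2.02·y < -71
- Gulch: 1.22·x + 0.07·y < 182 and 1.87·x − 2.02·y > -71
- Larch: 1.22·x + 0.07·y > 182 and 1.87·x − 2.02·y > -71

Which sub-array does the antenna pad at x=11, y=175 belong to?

1.22·11 + 0.07·175 = 25.670, which is < 182
1.87·11 − 2.02·175 = -332.930, which is < -71
This sign pattern matches Hollow.

Hollow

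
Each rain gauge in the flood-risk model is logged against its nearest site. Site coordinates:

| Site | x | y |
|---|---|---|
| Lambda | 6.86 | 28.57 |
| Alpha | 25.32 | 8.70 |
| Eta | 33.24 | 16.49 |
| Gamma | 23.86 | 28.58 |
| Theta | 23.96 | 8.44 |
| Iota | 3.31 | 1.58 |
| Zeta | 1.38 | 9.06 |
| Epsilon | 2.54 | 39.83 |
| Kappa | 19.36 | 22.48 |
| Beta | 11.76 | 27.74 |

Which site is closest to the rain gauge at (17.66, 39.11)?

Squared distances to each site:
Lambda: 227.732; Alpha: 983.444; Eta: 754.401; Gamma: 149.321; Theta: 980.339; Iota: 1614.423; Zeta: 1168.041; Epsilon: 229.133; Kappa: 279.447; Beta: 164.087.
Minimum at Gamma.

Gamma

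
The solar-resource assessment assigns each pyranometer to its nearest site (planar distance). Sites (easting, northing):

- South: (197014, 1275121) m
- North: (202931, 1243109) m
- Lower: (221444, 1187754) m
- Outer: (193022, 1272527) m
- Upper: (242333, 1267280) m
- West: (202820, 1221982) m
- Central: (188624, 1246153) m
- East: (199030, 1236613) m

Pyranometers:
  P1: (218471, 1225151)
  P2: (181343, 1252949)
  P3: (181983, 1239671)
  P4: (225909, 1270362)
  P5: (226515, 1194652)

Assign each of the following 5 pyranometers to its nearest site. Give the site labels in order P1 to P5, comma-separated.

West, Central, Central, Upper, Lower

P1 → West (d²=254996362.00)
P2 → Central (d²=99198577.00)
P3 → Central (d²=86119205.00)
P4 → Upper (d²=279246500.00)
P5 → Lower (d²=73297445.00)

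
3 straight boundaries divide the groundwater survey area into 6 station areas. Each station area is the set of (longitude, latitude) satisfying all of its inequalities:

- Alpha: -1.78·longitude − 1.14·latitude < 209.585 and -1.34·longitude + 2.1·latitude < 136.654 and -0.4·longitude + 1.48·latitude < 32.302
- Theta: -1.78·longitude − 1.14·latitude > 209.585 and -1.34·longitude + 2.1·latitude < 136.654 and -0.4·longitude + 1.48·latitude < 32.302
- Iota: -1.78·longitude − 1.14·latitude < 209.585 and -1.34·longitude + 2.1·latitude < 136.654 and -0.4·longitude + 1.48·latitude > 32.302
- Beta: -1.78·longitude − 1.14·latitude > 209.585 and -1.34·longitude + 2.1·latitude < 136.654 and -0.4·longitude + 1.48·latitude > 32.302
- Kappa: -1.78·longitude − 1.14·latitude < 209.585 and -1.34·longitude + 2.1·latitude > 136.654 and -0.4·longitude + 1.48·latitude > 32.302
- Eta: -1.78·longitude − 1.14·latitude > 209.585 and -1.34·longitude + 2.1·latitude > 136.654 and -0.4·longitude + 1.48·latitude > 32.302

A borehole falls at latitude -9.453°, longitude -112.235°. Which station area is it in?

Theta

-1.78·-112.235 − 1.14·-9.453 = 210.555, which is > 209.585
-1.34·-112.235 + 2.1·-9.453 = 130.544, which is < 136.654
-0.4·-112.235 + 1.48·-9.453 = 30.904, which is < 32.302
This sign pattern matches Theta.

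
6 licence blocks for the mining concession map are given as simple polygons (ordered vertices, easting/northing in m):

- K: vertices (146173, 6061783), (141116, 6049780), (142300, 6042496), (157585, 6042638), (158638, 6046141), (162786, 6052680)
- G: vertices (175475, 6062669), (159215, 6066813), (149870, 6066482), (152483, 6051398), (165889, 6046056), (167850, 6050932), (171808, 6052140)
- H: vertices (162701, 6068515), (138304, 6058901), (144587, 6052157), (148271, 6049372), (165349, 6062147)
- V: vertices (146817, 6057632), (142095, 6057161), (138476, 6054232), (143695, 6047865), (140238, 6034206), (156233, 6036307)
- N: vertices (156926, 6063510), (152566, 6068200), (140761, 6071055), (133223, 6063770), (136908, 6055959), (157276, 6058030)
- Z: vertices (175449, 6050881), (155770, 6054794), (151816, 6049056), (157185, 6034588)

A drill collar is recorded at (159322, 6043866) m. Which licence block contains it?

Z

Cast a ray rightward from (159322, 6043866). For each polygon, the edges (by vertex number in listed order) whose endpoints lie on opposite sides of northing = 6043866, where each meets that height, and whether that is right or left of the point:
K: 2–3 at easting≈142077.3 (left), 4–5 at easting≈157954.1 (left) → 0 crossings.
G: no edge straddles that height → 0 crossings.
H: no edge straddles that height → 0 crossings.
V: 4–5 at easting≈142682.9 (left), 6–1 at easting≈152895.3 (left) → 0 crossings.
N: no edge straddles that height → 0 crossings.
Z: 3–4 at easting≈153742.0 (left), 4–1 at easting≈167585.4 (right) → 1 crossing.
Only Z has an odd count, so the point is inside Z.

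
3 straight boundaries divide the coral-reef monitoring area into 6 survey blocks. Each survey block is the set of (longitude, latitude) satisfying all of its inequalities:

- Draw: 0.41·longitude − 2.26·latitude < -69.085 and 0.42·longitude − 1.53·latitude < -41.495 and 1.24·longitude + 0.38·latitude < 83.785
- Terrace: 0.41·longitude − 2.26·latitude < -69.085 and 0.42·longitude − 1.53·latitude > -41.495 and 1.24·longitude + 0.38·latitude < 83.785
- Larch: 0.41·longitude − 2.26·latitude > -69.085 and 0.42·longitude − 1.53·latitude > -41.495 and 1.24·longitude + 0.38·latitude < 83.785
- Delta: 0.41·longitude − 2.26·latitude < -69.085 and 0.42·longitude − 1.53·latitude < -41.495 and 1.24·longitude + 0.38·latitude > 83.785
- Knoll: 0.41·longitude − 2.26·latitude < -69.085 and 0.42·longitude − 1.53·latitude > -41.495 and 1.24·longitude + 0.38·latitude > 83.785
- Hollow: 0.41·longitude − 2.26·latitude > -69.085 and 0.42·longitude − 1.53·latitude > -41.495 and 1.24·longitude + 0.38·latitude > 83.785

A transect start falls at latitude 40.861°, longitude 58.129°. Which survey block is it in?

0.41·58.129 − 2.26·40.861 = -68.513, which is > -69.085
0.42·58.129 − 1.53·40.861 = -38.103, which is > -41.495
1.24·58.129 + 0.38·40.861 = 87.607, which is > 83.785
This sign pattern matches Hollow.

Hollow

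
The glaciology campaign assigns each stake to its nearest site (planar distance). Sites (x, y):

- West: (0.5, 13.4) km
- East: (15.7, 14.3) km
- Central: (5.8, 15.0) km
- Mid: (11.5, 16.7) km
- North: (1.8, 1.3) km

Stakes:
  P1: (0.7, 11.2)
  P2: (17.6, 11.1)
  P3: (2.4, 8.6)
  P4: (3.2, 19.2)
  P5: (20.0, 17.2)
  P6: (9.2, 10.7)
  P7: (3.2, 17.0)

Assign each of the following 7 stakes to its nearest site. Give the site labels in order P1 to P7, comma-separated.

P1 → West (d²=4.88)
P2 → East (d²=13.85)
P3 → West (d²=26.65)
P4 → Central (d²=24.40)
P5 → East (d²=26.90)
P6 → Central (d²=30.05)
P7 → Central (d²=10.76)

West, East, West, Central, East, Central, Central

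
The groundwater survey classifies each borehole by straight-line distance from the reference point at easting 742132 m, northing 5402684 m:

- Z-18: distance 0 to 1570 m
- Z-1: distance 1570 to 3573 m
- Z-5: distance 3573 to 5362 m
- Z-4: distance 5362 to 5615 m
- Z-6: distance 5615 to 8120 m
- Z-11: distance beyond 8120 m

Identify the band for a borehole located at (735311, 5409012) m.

Distance = √((735311−742132)² + (5409012−5402684)²) = √(46526041.000 + 40043584.000) = 9304.280 m.
8120 ≤ 9304.280 < ∞ → Z-11.

Z-11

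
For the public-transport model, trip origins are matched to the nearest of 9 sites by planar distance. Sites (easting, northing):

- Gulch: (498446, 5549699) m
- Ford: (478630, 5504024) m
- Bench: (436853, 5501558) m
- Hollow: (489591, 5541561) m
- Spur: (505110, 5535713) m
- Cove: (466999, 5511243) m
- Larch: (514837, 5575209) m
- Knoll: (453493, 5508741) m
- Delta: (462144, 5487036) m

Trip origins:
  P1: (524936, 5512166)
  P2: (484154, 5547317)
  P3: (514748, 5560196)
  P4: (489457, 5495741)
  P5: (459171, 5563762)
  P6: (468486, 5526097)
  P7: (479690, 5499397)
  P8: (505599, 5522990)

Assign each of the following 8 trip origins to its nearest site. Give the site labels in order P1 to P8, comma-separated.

P1 → Spur (d²=947531485.00)
P2 → Hollow (d²=62692505.00)
P3 → Larch (d²=225398090.00)
P4 → Ford (d²=185832018.00)
P5 → Hollow (d²=1418260801.00)
P6 → Cove (d²=222852485.00)
P7 → Ford (d²=22532729.00)
P8 → Spur (d²=162113850.00)

Spur, Hollow, Larch, Ford, Hollow, Cove, Ford, Spur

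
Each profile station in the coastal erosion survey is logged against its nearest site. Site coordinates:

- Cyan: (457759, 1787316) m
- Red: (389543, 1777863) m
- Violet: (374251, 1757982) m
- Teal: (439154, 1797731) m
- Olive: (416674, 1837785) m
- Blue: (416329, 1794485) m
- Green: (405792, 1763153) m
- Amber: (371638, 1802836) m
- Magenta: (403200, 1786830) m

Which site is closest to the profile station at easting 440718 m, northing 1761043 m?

Cyan

Squared distances to each site:
Cyan: 980666210.000; Red: 2901793025.000; Violet: 4427231810.000; Teal: 1348455440.000; Olive: 6467448500.000; Blue: 1713190685.000; Green: 1224277576.000; Amber: 6518701249.000; Magenta: 2072569693.000.
Minimum at Cyan.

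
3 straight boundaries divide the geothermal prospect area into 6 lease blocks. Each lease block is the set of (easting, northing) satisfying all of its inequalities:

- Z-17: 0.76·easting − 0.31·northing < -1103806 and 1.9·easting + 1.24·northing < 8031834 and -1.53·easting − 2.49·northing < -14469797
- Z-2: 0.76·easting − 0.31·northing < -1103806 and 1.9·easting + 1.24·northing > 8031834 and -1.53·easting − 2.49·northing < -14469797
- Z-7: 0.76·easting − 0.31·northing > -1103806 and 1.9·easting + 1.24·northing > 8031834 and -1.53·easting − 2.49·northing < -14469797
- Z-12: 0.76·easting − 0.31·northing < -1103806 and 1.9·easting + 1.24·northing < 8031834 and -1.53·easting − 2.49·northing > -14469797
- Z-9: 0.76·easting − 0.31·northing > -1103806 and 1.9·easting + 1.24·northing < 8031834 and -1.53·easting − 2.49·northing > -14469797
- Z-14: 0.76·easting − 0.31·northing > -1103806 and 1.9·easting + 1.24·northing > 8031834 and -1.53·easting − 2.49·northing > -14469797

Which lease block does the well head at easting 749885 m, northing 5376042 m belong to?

0.76·749885 − 0.31·5376042 = -1096660.420, which is > -1103806
1.9·749885 + 1.24·5376042 = 8091073.580, which is > 8031834
-1.53·749885 − 2.49·5376042 = -14533668.630, which is < -14469797
This sign pattern matches Z-7.

Z-7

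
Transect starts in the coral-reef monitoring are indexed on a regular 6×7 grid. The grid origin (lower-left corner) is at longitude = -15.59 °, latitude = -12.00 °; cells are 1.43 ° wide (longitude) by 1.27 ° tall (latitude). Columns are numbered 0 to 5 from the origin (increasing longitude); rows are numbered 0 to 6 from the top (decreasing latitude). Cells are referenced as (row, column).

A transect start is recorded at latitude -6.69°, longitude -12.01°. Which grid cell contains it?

(2, 2)

Column index: ⌊(-12.01 − -15.59) / 1.43⌋ = ⌊2.503⌋ = 2
Row offset from origin: ⌊(-6.69 − -12.00) / 1.27⌋ = ⌊4.181⌋ = 4 → row 2 (counted from top)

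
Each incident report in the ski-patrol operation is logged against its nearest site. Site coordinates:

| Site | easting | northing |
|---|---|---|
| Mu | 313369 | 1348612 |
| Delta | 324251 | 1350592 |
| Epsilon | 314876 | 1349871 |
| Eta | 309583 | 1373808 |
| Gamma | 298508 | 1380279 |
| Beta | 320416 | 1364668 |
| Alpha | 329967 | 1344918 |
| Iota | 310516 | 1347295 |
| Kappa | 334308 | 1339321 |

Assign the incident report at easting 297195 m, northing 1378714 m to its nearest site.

Squared distances to each site:
Mu: 1167728680.000; Delta: 1522874020.000; Epsilon: 1144536410.000; Eta: 177531380.000; Gamma: 4173194.000; Beta: 736504957.000; Alpha: 2216173600.000; Iota: 1164602602.000; Kappa: 2929183218.000.
Minimum at Gamma.

Gamma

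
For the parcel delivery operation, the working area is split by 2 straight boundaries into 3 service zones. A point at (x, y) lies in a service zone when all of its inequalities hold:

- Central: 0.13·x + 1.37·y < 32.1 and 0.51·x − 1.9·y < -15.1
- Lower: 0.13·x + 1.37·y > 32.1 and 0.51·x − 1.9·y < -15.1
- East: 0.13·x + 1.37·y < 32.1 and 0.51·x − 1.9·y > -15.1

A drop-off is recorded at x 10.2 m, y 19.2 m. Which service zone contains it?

0.13·10.2 + 1.37·19.2 = 27.630, which is < 32.1
0.51·10.2 − 1.9·19.2 = -31.278, which is < -15.1
This sign pattern matches Central.

Central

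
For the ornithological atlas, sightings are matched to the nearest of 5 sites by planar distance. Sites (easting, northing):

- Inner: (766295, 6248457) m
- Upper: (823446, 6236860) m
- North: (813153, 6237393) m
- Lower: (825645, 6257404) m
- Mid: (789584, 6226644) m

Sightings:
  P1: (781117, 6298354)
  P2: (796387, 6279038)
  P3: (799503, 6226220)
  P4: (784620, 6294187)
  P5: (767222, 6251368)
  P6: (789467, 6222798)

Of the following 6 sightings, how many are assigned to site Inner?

P1 → Inner
P2 → Lower
P3 → Mid
P4 → Inner
P5 → Inner
P6 → Mid
3 of the 6 go to Inner.

3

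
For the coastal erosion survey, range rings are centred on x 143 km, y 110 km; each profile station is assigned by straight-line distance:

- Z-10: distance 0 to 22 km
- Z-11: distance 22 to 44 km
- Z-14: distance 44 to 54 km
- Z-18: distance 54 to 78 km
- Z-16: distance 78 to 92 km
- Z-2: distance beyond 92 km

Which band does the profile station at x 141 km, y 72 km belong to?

Z-11

Distance = √((141−143)² + (72−110)²) = √(4.000 + 1444.000) = 38.053 km.
22 ≤ 38.053 < 44 → Z-11.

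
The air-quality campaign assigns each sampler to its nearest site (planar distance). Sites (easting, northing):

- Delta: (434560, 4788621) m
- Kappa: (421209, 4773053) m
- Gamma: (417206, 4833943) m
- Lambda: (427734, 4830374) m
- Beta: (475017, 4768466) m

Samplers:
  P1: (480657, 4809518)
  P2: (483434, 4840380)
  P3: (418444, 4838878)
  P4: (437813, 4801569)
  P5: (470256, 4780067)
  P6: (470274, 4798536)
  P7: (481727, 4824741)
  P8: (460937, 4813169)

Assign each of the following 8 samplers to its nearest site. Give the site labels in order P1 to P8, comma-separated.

P1 → Beta (d²=1717076304.00)
P2 → Lambda (d²=3202610036.00)
P3 → Gamma (d²=25886869.00)
P4 → Delta (d²=178232713.00)
P5 → Beta (d²=157250322.00)
P6 → Beta (d²=926700949.00)
P7 → Lambda (d²=2946974738.00)
P8 → Delta (d²=1298350433.00)

Beta, Lambda, Gamma, Delta, Beta, Beta, Lambda, Delta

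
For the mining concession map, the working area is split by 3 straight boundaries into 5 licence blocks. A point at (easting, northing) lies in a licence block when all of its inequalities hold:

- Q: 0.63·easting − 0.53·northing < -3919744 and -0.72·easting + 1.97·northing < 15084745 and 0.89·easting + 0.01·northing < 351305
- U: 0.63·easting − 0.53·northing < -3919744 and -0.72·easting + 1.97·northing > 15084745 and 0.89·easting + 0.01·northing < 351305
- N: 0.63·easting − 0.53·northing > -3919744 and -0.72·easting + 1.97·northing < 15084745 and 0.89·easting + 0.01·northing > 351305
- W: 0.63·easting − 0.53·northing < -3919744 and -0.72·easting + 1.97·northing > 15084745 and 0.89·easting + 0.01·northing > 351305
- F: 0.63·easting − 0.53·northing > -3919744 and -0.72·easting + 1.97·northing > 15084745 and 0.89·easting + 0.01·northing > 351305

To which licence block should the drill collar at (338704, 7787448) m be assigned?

F

0.63·338704 − 0.53·7787448 = -3913963.920, which is > -3919744
-0.72·338704 + 1.97·7787448 = 15097405.680, which is > 15084745
0.89·338704 + 0.01·7787448 = 379321.040, which is > 351305
This sign pattern matches F.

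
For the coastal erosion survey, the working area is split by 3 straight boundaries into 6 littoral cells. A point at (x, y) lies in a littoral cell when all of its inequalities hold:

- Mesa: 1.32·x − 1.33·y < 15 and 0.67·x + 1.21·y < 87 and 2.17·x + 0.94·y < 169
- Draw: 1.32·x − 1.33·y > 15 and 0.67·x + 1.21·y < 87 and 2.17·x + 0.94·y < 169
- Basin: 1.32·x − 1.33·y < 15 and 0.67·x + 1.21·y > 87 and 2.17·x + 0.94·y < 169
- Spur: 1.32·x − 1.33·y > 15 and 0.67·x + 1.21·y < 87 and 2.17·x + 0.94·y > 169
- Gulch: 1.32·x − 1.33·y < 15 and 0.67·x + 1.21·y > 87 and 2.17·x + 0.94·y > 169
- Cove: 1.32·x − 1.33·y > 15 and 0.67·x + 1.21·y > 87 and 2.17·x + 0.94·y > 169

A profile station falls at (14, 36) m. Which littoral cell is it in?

1.32·14 − 1.33·36 = -29.400, which is < 15
0.67·14 + 1.21·36 = 52.940, which is < 87
2.17·14 + 0.94·36 = 64.220, which is < 169
This sign pattern matches Mesa.

Mesa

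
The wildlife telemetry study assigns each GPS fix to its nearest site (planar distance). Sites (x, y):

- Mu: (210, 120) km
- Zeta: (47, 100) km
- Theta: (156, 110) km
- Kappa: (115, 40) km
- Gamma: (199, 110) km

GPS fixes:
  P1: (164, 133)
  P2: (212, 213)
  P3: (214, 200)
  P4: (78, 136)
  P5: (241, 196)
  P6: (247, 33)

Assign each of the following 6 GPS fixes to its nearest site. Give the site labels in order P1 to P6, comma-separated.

P1 → Theta (d²=593.00)
P2 → Mu (d²=8653.00)
P3 → Mu (d²=6416.00)
P4 → Zeta (d²=2257.00)
P5 → Mu (d²=6737.00)
P6 → Gamma (d²=8233.00)

Theta, Mu, Mu, Zeta, Mu, Gamma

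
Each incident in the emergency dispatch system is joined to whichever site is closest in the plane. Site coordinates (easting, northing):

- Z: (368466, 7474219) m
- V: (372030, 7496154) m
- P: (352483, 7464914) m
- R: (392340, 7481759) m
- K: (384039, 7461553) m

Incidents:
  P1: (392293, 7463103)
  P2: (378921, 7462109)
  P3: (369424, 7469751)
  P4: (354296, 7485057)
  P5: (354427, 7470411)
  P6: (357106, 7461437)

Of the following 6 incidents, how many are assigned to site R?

0

P1 → K
P2 → K
P3 → Z
P4 → Z
P5 → P
P6 → P
0 of the 6 go to R.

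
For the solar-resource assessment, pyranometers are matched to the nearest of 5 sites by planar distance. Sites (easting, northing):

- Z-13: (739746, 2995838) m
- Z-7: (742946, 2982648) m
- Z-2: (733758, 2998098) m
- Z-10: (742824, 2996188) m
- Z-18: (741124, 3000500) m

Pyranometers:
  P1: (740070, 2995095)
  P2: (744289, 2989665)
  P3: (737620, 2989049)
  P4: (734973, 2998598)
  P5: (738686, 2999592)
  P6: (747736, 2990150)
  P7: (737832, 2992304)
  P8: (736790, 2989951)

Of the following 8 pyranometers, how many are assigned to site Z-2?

1

P1 → Z-13
P2 → Z-10
P3 → Z-13
P4 → Z-2
P5 → Z-18
P6 → Z-10
P7 → Z-13
P8 → Z-13
1 of the 8 goes to Z-2.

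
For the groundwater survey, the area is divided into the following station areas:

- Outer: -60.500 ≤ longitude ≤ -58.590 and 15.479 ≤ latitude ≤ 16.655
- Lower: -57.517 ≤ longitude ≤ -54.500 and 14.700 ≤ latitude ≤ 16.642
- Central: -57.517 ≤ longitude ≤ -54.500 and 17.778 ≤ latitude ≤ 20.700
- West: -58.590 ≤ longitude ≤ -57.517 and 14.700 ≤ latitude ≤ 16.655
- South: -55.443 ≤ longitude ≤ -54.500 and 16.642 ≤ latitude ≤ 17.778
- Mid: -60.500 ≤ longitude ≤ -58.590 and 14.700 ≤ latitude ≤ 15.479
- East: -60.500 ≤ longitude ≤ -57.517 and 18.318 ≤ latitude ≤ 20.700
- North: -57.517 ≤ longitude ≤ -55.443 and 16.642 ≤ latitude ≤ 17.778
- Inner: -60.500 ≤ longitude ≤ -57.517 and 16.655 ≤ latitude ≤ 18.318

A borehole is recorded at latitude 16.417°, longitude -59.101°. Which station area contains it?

Outer

The point has longitude = -59.101 and latitude = 16.417.
Only Outer satisfies -60.500 ≤ longitude ≤ -58.590 and 15.479 ≤ latitude ≤ 16.655.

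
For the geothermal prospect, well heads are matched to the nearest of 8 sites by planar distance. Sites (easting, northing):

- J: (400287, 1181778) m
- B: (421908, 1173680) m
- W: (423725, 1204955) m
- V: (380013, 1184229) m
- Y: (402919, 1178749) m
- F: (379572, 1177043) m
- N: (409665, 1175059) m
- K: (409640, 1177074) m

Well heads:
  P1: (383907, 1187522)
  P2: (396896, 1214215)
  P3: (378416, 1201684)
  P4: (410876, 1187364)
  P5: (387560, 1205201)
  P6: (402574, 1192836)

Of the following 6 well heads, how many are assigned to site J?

P1 → V
P2 → W
P3 → V
P4 → K
P5 → V
P6 → J
1 of the 6 goes to J.

1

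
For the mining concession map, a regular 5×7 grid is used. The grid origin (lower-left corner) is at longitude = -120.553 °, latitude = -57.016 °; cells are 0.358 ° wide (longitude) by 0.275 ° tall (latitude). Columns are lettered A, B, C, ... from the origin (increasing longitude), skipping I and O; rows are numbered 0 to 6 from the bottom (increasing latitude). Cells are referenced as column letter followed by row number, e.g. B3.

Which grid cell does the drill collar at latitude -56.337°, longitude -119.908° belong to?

B2

Column index: ⌊(-119.908 − -120.553) / 0.358⌋ = ⌊1.802⌋ = 1 → column B
Row offset from origin: ⌊(-56.337 − -57.016) / 0.275⌋ = ⌊2.469⌋ = 2 → row 2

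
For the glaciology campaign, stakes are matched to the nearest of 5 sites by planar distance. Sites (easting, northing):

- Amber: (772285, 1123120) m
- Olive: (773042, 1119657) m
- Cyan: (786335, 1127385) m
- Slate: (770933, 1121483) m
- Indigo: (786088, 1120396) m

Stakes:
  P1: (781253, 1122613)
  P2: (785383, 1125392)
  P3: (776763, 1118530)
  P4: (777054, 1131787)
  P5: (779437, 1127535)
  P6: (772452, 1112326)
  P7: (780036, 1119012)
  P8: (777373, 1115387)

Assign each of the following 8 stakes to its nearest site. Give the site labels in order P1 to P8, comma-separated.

Indigo, Cyan, Olive, Amber, Cyan, Olive, Indigo, Olive

P1 → Indigo (d²=28292314.00)
P2 → Cyan (d²=4878353.00)
P3 → Olive (d²=15115970.00)
P4 → Amber (d²=97860250.00)
P5 → Cyan (d²=47604904.00)
P6 → Olive (d²=54091661.00)
P7 → Indigo (d²=38542160.00)
P8 → Olive (d²=36990461.00)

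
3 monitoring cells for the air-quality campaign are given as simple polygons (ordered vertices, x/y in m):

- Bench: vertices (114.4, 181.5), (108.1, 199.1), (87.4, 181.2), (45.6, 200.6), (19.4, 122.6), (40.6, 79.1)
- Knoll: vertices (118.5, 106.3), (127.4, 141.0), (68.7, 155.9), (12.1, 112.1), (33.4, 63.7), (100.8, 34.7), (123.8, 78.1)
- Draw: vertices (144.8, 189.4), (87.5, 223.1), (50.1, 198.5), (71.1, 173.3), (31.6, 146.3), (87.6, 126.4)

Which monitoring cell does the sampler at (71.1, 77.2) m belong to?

Cast a ray rightward from (71.1, 77.2). For each polygon, the edges (by vertex number in listed order) whose endpoints lie on opposite sides of y = 77.2, where each meets that height, and whether that is right or left of the point:
Bench: no edge straddles that height → 0 crossings.
Knoll: 4–5 at x≈27.46 (left), 6–7 at x≈123.32 (right) → 1 crossing.
Draw: no edge straddles that height → 0 crossings.
Only Knoll has an odd count, so the point is inside Knoll.

Knoll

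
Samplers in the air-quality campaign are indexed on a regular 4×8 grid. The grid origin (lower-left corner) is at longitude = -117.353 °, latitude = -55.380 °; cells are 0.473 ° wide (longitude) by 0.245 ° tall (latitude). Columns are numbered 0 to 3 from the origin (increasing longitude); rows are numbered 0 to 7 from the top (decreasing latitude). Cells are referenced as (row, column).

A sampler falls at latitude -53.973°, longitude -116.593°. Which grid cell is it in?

(2, 1)

Column index: ⌊(-116.593 − -117.353) / 0.473⌋ = ⌊1.607⌋ = 1
Row offset from origin: ⌊(-53.973 − -55.380) / 0.245⌋ = ⌊5.743⌋ = 5 → row 2 (counted from top)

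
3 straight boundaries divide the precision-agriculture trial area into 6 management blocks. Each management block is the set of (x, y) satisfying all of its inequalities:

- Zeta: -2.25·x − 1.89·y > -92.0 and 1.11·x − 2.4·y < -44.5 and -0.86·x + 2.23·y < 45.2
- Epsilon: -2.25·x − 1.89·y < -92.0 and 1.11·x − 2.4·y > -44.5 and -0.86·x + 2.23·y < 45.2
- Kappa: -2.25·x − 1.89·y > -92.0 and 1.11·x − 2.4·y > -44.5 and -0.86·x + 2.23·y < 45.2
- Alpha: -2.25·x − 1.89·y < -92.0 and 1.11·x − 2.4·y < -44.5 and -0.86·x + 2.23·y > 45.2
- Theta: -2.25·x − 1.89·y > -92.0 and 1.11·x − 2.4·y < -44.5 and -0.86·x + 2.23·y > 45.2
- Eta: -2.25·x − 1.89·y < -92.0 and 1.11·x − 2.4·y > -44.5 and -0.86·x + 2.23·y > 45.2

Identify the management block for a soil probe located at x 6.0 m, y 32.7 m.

Theta

-2.25·6.0 − 1.89·32.7 = -75.303, which is > -92.0
1.11·6.0 − 2.4·32.7 = -71.820, which is < -44.5
-0.86·6.0 + 2.23·32.7 = 67.761, which is > 45.2
This sign pattern matches Theta.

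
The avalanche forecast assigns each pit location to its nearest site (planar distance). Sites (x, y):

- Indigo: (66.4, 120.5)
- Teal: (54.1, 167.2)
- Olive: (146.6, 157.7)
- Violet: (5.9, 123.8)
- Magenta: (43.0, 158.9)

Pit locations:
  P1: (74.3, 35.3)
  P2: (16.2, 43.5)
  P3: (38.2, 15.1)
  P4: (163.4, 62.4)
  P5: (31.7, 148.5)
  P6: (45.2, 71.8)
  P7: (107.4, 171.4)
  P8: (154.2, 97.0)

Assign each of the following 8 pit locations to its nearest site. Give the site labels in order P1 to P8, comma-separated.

P1 → Indigo (d²=7321.45)
P2 → Violet (d²=6554.18)
P3 → Indigo (d²=11904.40)
P4 → Olive (d²=9364.33)
P5 → Magenta (d²=235.85)
P6 → Indigo (d²=2821.13)
P7 → Olive (d²=1724.33)
P8 → Olive (d²=3742.25)

Indigo, Violet, Indigo, Olive, Magenta, Indigo, Olive, Olive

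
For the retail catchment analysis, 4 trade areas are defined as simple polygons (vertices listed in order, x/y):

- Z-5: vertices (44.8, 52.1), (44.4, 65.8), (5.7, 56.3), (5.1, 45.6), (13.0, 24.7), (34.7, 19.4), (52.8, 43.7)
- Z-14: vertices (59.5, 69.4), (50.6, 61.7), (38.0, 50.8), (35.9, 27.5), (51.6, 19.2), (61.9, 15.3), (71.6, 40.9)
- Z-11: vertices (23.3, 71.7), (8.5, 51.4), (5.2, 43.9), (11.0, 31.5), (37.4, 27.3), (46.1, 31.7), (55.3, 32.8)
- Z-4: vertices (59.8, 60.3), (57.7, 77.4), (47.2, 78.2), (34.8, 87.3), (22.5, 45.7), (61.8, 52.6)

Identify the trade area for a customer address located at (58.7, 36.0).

Cast a ray rightward from (58.7, 36.0). For each polygon, the edges (by vertex number in listed order) whose endpoints lie on opposite sides of y = 36.0, where each meets that height, and whether that is right or left of the point:
Z-5: 4–5 at x≈8.73 (left), 6–7 at x≈47.06 (left) → 0 crossings.
Z-14: 3–4 at x≈36.67 (left), 6–7 at x≈69.74 (right) → 1 crossing.
Z-11: 3–4 at x≈8.90 (left), 7–1 at x≈52.67 (left) → 0 crossings.
Z-4: no edge straddles that height → 0 crossings.
Only Z-14 has an odd count, so the point is inside Z-14.

Z-14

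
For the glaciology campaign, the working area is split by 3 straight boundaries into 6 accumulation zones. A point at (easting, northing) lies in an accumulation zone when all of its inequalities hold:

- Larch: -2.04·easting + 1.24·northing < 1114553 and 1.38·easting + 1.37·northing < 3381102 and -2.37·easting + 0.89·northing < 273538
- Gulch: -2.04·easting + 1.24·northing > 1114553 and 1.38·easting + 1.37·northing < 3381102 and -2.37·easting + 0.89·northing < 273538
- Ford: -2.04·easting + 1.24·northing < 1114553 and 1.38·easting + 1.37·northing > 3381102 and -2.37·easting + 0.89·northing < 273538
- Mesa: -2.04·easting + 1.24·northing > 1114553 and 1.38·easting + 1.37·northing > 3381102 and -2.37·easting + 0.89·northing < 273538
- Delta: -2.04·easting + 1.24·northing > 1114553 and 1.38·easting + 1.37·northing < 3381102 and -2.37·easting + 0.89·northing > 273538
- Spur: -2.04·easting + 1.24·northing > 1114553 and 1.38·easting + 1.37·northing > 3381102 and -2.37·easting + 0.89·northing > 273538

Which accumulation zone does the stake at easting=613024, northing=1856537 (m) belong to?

Ford

-2.04·613024 + 1.24·1856537 = 1051536.920, which is < 1114553
1.38·613024 + 1.37·1856537 = 3389428.810, which is > 3381102
-2.37·613024 + 0.89·1856537 = 199451.050, which is < 273538
This sign pattern matches Ford.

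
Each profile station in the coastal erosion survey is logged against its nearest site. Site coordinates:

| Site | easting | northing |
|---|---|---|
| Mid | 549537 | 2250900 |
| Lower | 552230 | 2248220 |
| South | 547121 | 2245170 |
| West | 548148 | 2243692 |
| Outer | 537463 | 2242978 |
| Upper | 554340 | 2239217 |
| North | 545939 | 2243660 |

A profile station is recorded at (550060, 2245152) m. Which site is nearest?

West

Squared distances to each site:
Mid: 33313033.000; Lower: 14121524.000; South: 8638045.000; West: 5787344.000; Outer: 163410685.000; Upper: 53542625.000; North: 19208705.000.
Minimum at West.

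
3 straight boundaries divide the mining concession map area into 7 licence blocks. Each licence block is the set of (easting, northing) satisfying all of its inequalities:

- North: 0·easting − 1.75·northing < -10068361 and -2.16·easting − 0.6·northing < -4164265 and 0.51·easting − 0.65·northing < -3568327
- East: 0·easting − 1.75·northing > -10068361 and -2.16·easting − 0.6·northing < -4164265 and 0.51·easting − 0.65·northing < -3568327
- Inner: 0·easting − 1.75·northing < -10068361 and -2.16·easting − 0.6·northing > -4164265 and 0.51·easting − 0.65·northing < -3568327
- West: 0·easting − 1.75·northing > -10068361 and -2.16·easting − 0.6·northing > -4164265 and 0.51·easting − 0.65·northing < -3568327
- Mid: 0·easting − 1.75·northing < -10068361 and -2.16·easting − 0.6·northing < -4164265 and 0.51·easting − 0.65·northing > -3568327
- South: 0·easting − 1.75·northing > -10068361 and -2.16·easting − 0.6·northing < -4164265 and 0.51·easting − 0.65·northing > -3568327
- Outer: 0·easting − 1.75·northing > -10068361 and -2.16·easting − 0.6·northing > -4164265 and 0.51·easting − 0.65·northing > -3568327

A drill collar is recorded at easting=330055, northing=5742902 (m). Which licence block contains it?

Outer

0·330055 − 1.75·5742902 = -10050078.500, which is > -10068361
-2.16·330055 − 0.6·5742902 = -4158660.000, which is > -4164265
0.51·330055 − 0.65·5742902 = -3564558.250, which is > -3568327
This sign pattern matches Outer.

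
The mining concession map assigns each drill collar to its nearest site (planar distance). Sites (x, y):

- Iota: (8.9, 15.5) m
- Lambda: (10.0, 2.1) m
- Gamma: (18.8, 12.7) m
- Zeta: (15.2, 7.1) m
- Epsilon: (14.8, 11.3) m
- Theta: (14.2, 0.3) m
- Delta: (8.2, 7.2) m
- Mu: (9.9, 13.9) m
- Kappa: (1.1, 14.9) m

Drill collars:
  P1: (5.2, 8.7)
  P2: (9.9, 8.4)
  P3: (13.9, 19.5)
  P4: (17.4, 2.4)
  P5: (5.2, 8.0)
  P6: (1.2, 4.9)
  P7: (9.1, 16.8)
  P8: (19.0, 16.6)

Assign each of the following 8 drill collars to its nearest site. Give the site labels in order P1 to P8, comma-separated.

Delta, Delta, Iota, Theta, Delta, Delta, Iota, Gamma

P1 → Delta (d²=11.25)
P2 → Delta (d²=4.33)
P3 → Iota (d²=41.00)
P4 → Theta (d²=14.65)
P5 → Delta (d²=9.64)
P6 → Delta (d²=54.29)
P7 → Iota (d²=1.73)
P8 → Gamma (d²=15.25)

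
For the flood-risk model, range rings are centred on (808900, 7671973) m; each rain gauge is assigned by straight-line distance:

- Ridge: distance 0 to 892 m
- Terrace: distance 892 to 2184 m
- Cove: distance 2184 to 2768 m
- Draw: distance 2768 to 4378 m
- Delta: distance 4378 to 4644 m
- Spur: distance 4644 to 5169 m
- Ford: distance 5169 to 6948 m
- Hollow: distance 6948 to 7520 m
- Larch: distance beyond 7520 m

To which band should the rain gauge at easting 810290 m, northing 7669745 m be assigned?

Distance = √((810290−808900)² + (7669745−7671973)²) = √(1932100.000 + 4963984.000) = 2626.040 m.
2184 ≤ 2626.040 < 2768 → Cove.

Cove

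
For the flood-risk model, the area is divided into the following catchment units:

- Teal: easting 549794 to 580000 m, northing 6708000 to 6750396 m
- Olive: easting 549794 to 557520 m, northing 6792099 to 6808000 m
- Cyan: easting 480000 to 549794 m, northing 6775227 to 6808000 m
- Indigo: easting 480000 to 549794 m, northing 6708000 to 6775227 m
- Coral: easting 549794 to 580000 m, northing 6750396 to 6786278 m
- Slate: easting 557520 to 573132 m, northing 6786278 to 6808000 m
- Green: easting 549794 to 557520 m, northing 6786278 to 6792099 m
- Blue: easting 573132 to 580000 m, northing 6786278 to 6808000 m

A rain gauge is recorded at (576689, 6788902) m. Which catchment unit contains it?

Blue

The point has easting = 576689 and northing = 6788902.
Only Blue satisfies 573132 ≤ easting ≤ 580000 and 6786278 ≤ northing ≤ 6808000.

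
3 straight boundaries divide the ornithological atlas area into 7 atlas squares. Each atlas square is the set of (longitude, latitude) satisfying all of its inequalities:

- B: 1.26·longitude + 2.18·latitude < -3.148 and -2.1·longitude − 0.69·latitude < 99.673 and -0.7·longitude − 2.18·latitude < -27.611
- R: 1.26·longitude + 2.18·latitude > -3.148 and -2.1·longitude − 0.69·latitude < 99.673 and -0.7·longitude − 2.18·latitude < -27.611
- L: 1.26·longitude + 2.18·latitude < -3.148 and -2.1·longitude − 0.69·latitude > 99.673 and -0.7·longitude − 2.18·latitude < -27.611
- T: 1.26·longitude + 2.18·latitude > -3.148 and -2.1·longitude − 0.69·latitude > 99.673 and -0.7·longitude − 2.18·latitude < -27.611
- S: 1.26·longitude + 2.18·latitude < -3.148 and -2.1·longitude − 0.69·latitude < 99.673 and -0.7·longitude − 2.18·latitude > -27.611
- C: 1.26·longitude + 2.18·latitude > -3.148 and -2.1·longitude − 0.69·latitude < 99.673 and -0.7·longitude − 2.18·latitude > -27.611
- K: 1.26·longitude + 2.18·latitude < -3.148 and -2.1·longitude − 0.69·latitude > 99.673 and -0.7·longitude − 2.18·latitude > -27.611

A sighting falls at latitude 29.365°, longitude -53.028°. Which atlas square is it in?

1.26·-53.028 + 2.18·29.365 = -2.800, which is > -3.148
-2.1·-53.028 − 0.69·29.365 = 91.097, which is < 99.673
-0.7·-53.028 − 2.18·29.365 = -26.896, which is > -27.611
This sign pattern matches C.

C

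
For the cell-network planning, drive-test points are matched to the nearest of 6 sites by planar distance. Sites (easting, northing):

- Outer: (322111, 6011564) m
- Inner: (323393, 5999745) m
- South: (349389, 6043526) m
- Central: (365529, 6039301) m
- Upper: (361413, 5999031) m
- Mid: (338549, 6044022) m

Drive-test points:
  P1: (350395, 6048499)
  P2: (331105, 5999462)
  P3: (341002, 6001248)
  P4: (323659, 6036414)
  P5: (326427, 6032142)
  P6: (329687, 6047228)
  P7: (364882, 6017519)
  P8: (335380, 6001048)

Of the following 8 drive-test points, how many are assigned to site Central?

P1 → South
P2 → Inner
P3 → Inner
P4 → Mid
P5 → Mid
P6 → Mid
P7 → Upper
P8 → Inner
0 of the 8 go to Central.

0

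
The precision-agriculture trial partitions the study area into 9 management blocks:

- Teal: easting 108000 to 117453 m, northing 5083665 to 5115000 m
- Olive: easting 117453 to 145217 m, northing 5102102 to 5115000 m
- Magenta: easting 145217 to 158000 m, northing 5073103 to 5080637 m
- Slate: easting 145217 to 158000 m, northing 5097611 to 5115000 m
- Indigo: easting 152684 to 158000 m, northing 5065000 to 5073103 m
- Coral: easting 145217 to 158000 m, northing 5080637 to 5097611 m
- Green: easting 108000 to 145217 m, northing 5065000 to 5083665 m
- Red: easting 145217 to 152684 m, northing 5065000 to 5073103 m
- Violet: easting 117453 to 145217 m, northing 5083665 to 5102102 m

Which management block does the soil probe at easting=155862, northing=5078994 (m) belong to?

The point has easting = 155862 and northing = 5078994.
Only Magenta satisfies 145217 ≤ easting ≤ 158000 and 5073103 ≤ northing ≤ 5080637.

Magenta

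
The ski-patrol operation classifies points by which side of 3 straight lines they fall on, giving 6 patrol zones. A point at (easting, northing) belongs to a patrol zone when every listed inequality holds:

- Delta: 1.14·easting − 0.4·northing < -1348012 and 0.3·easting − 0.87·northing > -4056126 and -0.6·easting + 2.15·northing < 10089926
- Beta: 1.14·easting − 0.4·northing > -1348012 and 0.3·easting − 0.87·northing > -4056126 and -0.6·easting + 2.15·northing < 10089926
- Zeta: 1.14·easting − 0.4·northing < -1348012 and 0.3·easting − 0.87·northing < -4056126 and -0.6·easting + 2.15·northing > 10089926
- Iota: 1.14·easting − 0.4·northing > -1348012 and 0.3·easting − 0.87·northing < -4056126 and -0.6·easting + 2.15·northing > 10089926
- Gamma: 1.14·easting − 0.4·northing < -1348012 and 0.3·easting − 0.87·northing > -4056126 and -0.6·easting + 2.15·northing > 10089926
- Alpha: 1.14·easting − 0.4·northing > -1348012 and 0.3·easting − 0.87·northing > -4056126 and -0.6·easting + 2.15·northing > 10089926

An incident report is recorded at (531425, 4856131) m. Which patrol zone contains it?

1.14·531425 − 0.4·4856131 = -1336627.900, which is > -1348012
0.3·531425 − 0.87·4856131 = -4065406.470, which is < -4056126
-0.6·531425 + 2.15·4856131 = 10121826.650, which is > 10089926
This sign pattern matches Iota.

Iota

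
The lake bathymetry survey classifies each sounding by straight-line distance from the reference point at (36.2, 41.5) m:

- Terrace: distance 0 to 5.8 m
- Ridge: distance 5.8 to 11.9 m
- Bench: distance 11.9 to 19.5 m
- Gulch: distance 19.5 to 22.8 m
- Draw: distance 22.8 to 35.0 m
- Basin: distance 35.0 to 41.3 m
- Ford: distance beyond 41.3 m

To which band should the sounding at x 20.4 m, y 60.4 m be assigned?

Distance = √((20.4−36.2)² + (60.4−41.5)²) = √(249.640 + 357.210) = 24.634 m.
22.8 ≤ 24.634 < 35.0 → Draw.

Draw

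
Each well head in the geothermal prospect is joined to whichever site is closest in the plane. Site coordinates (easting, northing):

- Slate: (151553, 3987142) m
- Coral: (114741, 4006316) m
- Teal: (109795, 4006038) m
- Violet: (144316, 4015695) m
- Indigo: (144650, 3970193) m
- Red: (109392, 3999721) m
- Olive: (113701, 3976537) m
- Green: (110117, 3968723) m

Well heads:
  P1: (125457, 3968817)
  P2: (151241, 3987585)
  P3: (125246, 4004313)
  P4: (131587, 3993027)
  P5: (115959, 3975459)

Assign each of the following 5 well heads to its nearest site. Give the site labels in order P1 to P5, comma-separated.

P1 → Olive (d²=197801936.00)
P2 → Slate (d²=293593.00)
P3 → Coral (d²=114367034.00)
P4 → Slate (d²=433274381.00)
P5 → Olive (d²=6260648.00)

Olive, Slate, Coral, Slate, Olive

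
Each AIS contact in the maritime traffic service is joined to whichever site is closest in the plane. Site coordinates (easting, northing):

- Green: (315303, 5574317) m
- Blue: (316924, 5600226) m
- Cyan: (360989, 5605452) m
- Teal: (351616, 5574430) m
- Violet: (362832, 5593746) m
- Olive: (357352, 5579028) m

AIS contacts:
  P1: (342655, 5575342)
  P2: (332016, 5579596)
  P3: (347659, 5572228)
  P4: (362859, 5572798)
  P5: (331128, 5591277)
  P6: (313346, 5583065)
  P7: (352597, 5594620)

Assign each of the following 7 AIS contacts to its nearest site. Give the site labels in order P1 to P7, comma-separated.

Teal, Green, Teal, Olive, Blue, Green, Violet

P1 → Teal (d²=81131265.00)
P2 → Green (d²=307192210.00)
P3 → Teal (d²=20506653.00)
P4 → Olive (d²=69139949.00)
P5 → Blue (d²=281838217.00)
P6 → Green (d²=80357353.00)
P7 → Violet (d²=105519101.00)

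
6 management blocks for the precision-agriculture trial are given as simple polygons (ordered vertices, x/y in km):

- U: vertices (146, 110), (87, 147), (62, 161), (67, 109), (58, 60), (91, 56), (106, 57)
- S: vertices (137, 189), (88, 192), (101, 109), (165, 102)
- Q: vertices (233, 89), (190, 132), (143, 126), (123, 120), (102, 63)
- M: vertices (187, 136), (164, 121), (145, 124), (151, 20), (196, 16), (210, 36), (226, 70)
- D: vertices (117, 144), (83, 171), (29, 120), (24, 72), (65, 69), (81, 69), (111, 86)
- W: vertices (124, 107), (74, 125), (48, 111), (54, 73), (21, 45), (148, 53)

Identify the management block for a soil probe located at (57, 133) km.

D

Cast a ray rightward from (57, 133). For each polygon, the edges (by vertex number in listed order) whose endpoints lie on opposite sides of y = 133, where each meets that height, and whether that is right or left of the point:
U: 1–2 at x≈109.3 (right), 3–4 at x≈64.7 (right) → 2 crossings.
S: 2–3 at x≈97.2 (right), 4–1 at x≈155.0 (right) → 2 crossings.
Q: no edge straddles that height → 0 crossings.
M: 1–2 at x≈182.4 (right), 7–1 at x≈188.8 (right) → 2 crossings.
D: 2–3 at x≈42.8 (left), 7–1 at x≈115.9 (right) → 1 crossing.
W: no edge straddles that height → 0 crossings.
Only D has an odd count, so the point is inside D.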